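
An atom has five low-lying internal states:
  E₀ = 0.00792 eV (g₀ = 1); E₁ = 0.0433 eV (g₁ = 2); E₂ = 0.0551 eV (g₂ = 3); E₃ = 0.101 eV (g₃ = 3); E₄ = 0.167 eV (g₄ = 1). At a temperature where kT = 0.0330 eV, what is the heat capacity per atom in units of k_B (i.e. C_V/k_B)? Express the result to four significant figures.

0.7008

Eᵢ/kT = 0.240000, 1.31212, 1.66970, 3.06061, 5.06061.
Z = Σ gᵢe^(−Eᵢ/kT) = 1·e^(−0.240000) + 2·e^(−1.31212) + 3·e^(−1.66970) + 3·e^(−3.06061) + 1·e^(−5.06061) = 0.786628 + 0.538497 + 0.564911 + 0.140577 + 0.00634169 = 2.03695.
⟨E⟩ = 0.0372768 eV, ⟨E²⟩ = 0.00215269 eV².
C_V/k_B = (⟨E²⟩ − ⟨E⟩²)/(kT)² = (0.00215269 − 0.00138956)/0.00108900 = 0.7008.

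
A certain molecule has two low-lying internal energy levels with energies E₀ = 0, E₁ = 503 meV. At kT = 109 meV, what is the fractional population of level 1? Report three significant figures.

Eᵢ/kT = 0, 4.6147.
Z = Σ e^(−Eᵢ/kT) = e^(−0) + e^(−4.6147) = 1.0000 + 0.0099052 = 1.0099.
P₁ = e^(−E₁/kT) / Z = 0.0099052/1.0099 = 0.00981.

0.00981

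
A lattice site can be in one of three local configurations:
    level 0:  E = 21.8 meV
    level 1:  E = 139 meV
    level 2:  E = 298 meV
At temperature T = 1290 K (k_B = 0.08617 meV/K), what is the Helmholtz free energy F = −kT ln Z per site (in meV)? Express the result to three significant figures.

-18.1 meV

k_BT = 0.08617 × 1290 K = 111.16 meV.
Eᵢ/kT = 0.19611, 1.2504, 2.6808.
Z = Σ e^(−Eᵢ/kT) = e^(−0.19611) + e^(−1.2504) + e^(−2.6808) = 0.82192 + 0.28639 + 0.068508 = 1.1768.
F = −kT ln Z = −111.16 × ln(1.1768) = −111.16 × 0.16280 = -18.1 meV.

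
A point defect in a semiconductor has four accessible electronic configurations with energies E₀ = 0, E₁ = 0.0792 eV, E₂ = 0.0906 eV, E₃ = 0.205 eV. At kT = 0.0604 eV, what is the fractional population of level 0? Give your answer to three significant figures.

0.655

Eᵢ/kT = 0, 1.3113, 1.5000, 3.3940.
Z = Σ e^(−Eᵢ/kT) = e^(−0) + e^(−1.3113) + e^(−1.5000) + e^(−3.3940) = 1.0000 + 0.26947 + 0.22313 + 0.033574 = 1.5262.
P₀ = e^(−E₀/kT) / Z = 1.0000/1.5262 = 0.655.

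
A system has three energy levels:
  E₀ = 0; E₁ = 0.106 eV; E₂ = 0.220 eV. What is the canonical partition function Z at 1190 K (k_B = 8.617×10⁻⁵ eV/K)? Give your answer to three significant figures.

Z = 1.47

k_BT = 8.617×10⁻⁵ × 1190 K = 0.10254 eV.
Eᵢ/kT = 0, 1.0337, 2.1455.
Z = Σ e^(−Eᵢ/kT) = e^(−0) + e^(−1.0337) + e^(−2.1455) = 1.0000 + 0.35569 + 0.11701 = 1.4727.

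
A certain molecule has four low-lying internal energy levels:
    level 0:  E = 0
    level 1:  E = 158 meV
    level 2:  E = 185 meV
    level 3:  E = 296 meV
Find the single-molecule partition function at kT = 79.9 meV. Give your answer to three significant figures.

Z = 1.26

Eᵢ/kT = 0, 1.9775, 2.3154, 3.7046.
Z = Σ e^(−Eᵢ/kT) = e^(−0) + e^(−1.9775) + e^(−2.3154) + e^(−3.7046) = 1.0000 + 0.13841 + 0.098727 + 0.024610 = 1.2617.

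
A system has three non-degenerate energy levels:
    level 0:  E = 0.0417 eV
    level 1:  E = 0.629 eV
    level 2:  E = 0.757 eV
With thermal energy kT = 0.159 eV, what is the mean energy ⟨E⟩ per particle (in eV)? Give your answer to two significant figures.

0.063 eV

Eᵢ/kT = 0.2623, 3.956, 4.761.
Z = Σ e^(−Eᵢ/kT) = e^(−0.2623) + e^(−3.956) + e^(−4.761) = 0.7693 + 0.01914 + 0.008557 = 0.7970.
⟨E⟩ = Σ Eᵢ e^(−Eᵢ/kT) / Z = (0.0417·0.7693 + 0.629·0.01914 + 0.757·0.008557) / 0.7970 = 0.063 eV.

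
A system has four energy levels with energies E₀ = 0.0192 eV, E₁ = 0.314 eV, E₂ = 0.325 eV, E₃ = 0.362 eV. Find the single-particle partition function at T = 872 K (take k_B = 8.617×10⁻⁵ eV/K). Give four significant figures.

k_BT = 8.617×10⁻⁵ × 872 K = 0.0751402 eV.
Eᵢ/kT = 0.255522, 4.17885, 4.32525, 4.81766.
Z = Σ e^(−Eᵢ/kT) = e^(−0.255522) + e^(−4.17885) + e^(−4.32525) + e^(−4.81766) = 0.774512 + 0.0153161 + 0.0132302 + 0.00808569 = 0.811144.

Z = 0.8111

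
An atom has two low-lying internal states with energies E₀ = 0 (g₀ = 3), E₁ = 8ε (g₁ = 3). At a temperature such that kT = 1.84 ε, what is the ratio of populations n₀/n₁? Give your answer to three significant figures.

n₀/n₁ = (g₀/g₁) exp[−(E₀−E₁)/kT] = (3/3) × exp(−(-8ε)/(1.84ε)) = (3/3) × exp(4.3478) = 77.3.

77.3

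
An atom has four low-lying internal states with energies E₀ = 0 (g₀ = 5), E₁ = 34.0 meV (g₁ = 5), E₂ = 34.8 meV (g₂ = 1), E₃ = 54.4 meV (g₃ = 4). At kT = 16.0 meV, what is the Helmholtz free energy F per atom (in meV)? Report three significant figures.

Eᵢ/kT = 0, 2.1250, 2.1750, 3.4000.
Z = Σ gᵢe^(−Eᵢ/kT) = 5·e^(−0) + 5·e^(−2.1250) + 1·e^(−2.1750) + 4·e^(−3.4000) = 5.0000 + 0.59716 + 0.11361 + 0.13349 = 5.8443.
F = −kT ln Z = −16.0 × ln(5.8443) = −16.0 × 1.7655 = -28.2 meV.

-28.2 meV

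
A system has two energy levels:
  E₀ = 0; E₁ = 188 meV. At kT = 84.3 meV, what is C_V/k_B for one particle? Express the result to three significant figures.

0.436

Eᵢ/kT = 0, 2.2301.
Z = Σ e^(−Eᵢ/kT) = e^(−0) + e^(−2.2301) = 1.0000 + 0.10752 = 1.1075.
⟨E⟩ = 18.252 meV, ⟨E²⟩ = 3431.3 meV².
C_V/k_B = (⟨E²⟩ − ⟨E⟩²)/(kT)² = (3431.3 − 333.14)/7106.5 = 0.436.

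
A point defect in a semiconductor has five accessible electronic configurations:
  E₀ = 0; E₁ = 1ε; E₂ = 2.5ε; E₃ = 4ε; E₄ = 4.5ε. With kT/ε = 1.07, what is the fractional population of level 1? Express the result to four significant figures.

0.2570

Eᵢ/kT = 0, 0.934579, 2.33645, 3.73832, 4.20561.
Z = Σ e^(−Eᵢ/kT) = e^(−0) + e^(−0.934579) + e^(−2.33645) + e^(−3.73832) + e^(−4.20561) = 1.00000 + 0.392751 + 0.0966702 + 0.0237940 + 0.0149117 = 1.52813.
P₁ = e^(−E₁/kT) / Z = 0.392751/1.52813 = 0.2570.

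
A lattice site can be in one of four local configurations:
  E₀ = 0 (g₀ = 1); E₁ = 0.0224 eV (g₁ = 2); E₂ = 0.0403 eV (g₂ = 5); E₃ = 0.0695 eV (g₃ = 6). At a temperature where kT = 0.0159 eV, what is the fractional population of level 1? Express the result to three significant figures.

Eᵢ/kT = 0, 1.4088, 2.5346, 4.3711.
Z = Σ gᵢe^(−Eᵢ/kT) = 1·e^(−0) + 2·e^(−1.4088) + 5·e^(−2.5346) + 6·e^(−4.3711) = 1.0000 + 0.48887 + 0.39647 + 0.075824 = 1.9612.
P₁ = g₁ e^(−E₁/kT) / Z = 0.48887/1.9612 = 0.249.

0.249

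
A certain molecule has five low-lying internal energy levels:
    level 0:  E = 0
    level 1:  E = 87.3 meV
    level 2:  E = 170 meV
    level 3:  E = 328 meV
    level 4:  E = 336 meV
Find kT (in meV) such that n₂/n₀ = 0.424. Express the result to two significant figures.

n₂/n₀ = exp[−(E₂−E₀)/kT] = 0.424.
⇒ (E₂−E₀)/kT = ln(1/0.424) = ln(2.358) = 0.8578.
kT = 170 meV / 0.8578 = 200 meV.

200 meV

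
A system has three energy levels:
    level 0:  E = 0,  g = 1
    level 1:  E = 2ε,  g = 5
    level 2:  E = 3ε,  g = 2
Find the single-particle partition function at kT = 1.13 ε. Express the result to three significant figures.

Eᵢ/kT = 0, 1.7699, 2.6549.
Z = Σ gᵢe^(−Eᵢ/kT) = 1·e^(−0) + 5·e^(−1.7699) + 2·e^(−2.6549) = 1.0000 + 0.85175 + 0.14061 = 1.9924.

Z = 1.99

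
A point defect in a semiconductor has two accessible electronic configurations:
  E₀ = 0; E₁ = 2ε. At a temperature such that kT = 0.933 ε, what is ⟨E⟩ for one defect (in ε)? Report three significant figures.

0.210 ε

Eᵢ/kT = 0, 2.1436.
Z = Σ e^(−Eᵢ/kT) = e^(−0) + e^(−2.1436) = 1.0000 + 0.11723 = 1.1172.
⟨E⟩ = Σ Eᵢ e^(−Eᵢ/kT) / Z = (0·1.0000 + 2·0.11723) / 1.1172 = 0.210 ε.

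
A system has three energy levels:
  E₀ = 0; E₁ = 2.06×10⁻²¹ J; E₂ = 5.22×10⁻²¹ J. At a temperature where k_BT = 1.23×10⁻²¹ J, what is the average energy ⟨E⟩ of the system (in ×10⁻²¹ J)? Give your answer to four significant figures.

0.3835 ×10⁻²¹ J

Eᵢ/kT = 0, 1.67480, 4.24390.
Z = Σ e^(−Eᵢ/kT) = e^(−0) + e^(−1.67480) + e^(−4.24390) = 1.00000 + 0.187346 + 0.0143515 = 1.20170.
⟨E⟩ = Σ Eᵢ e^(−Eᵢ/kT) / Z = (0·1.00000 + 2.06·0.187346 + 5.22·0.0143515) / 1.20170 = 0.3835 ×10⁻²¹ J.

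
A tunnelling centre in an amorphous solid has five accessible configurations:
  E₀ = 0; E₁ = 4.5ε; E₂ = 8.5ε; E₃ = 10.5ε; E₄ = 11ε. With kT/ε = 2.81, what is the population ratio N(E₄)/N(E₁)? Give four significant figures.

0.09895

n₄/n₁ = exp[−(E₄−E₁)/kT] = exp(−(6.5ε)/(2.81ε)) = exp(-2.31317) = 0.09895.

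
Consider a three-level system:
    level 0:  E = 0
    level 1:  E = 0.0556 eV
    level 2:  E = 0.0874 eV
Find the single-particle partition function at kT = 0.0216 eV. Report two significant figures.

Z = 1.1

Eᵢ/kT = 0, 2.574, 4.046.
Z = Σ e^(−Eᵢ/kT) = e^(−0) + e^(−2.574) + e^(−4.046) = 1.000 + 0.07623 + 0.01749 = 1.094.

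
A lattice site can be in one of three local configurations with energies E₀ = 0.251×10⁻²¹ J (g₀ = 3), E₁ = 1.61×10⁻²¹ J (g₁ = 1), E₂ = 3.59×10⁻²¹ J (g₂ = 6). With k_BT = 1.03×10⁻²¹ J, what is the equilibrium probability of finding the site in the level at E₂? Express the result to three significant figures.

Eᵢ/kT = 0.24369, 1.5631, 3.4854.
Z = Σ gᵢe^(−Eᵢ/kT) = 3·e^(−0.24369) + 1·e^(−1.5631) + 6·e^(−3.4854) = 2.3512 + 0.20949 + 0.18385 = 2.7445.
P₂ = g₂ e^(−E₂/kT) / Z = 0.18385/2.7445 = 0.0670.

0.0670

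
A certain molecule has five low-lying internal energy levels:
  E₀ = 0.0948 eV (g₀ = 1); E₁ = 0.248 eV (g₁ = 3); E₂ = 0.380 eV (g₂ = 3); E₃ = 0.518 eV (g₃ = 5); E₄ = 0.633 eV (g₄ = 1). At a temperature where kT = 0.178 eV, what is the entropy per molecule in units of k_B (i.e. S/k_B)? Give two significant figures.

Eᵢ/kT = 0.5326, 1.393, 2.135, 2.910, 3.556.
Z = Σ gᵢe^(−Eᵢ/kT) = 1·e^(−0.5326) + 3·e^(−1.393) + 3·e^(−2.135) + 5·e^(−2.910) + 1·e^(−3.556) = 0.5871 + 0.7450 + 0.3547 + 0.2724 + 0.02855 = 1.988.
⟨E⟩ = Σ EᵢPᵢ = 0.2688 eV.
S/k_B = ln Z + ⟨E⟩/kT = ln(1.988) + 0.2688/0.178 = 0.6871 + 1.510 = 2.2.

2.2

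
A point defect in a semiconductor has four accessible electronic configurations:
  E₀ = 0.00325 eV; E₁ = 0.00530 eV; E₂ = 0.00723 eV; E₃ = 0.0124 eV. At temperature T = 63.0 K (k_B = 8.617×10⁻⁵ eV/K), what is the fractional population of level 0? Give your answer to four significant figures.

0.4253

k_BT = 8.617×10⁻⁵ × 63.0 K = 0.00542871 eV.
Eᵢ/kT = 0.598669, 0.976291, 1.33181, 2.28415.
Z = Σ e^(−Eᵢ/kT) = e^(−0.598669) + e^(−0.976291) + e^(−1.33181) + e^(−2.28415) = 0.549543 + 0.376706 + 0.263999 + 0.101861 = 1.29211.
P₀ = e^(−E₀/kT) / Z = 0.549543/1.29211 = 0.4253.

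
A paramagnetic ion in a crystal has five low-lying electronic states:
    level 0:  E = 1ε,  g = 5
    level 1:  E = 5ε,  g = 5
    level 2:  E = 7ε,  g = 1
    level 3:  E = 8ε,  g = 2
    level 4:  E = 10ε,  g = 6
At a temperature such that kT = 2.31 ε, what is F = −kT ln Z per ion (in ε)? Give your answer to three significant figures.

-3.21 ε

Eᵢ/kT = 0.43290, 2.1645, 3.0303, 3.4632, 4.3290.
Z = Σ gᵢe^(−Eᵢ/kT) = 5·e^(−0.43290) + 5·e^(−2.1645) + 1·e^(−3.0303) + 2·e^(−3.4632) + 6·e^(−4.3290) = 3.2431 + 0.57404 + 0.048301 + 0.062659 + 0.079084 = 4.0072.
F = −kT ln Z = −2.31 × ln(4.0072) = −2.31 × 1.3881 = -3.21 ε.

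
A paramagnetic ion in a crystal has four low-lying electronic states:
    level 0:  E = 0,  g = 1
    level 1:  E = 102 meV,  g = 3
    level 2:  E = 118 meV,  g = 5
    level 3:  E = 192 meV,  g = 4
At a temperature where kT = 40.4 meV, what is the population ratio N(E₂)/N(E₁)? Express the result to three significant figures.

1.12

n₂/n₁ = (g₂/g₁) exp[−(E₂−E₁)/kT] = (5/3) × exp(−(16 meV)/(40.4 meV)) = (5/3) × exp(-0.39604) = 1.12.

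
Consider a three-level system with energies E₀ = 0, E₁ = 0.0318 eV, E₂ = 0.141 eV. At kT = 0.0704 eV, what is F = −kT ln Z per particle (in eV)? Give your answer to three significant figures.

-0.0403 eV

Eᵢ/kT = 0, 0.45170, 2.0028.
Z = Σ e^(−Eᵢ/kT) = e^(−0) + e^(−0.45170) + e^(−2.0028) = 1.0000 + 0.63655 + 0.13496 = 1.7715.
F = −kT ln Z = −0.0704 × ln(1.7715) = −0.0704 × 0.57183 = -0.0403 eV.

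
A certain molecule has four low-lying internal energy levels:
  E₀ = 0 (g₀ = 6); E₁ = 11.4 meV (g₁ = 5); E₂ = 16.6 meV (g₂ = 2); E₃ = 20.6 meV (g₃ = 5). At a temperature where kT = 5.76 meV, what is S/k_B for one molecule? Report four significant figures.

Eᵢ/kT = 0, 1.97917, 2.88194, 3.57639.
Z = Σ gᵢe^(−Eᵢ/kT) = 6·e^(−0) + 5·e^(−1.97917) + 2·e^(−2.88194) + 5·e^(−3.57639) = 6.00000 + 0.690919 + 0.112052 + 0.139883 = 6.94285.
⟨E⟩ = Σ EᵢPᵢ = 1.81743 meV.
S/k_B = ln Z + ⟨E⟩/kT = ln(6.94285) + 1.81743/5.76 = 1.93771 + 0.315526 = 2.253.

2.253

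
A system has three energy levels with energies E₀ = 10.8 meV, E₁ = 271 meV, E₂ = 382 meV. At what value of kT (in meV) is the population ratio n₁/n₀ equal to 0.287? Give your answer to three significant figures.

208 meV

n₁/n₀ = exp[−(E₁−E₀)/kT] = 0.287.
⇒ (E₁−E₀)/kT = ln(1/0.287) = ln(3.4843) = 1.2483.
kT = 260.2 meV / 1.2483 = 208 meV.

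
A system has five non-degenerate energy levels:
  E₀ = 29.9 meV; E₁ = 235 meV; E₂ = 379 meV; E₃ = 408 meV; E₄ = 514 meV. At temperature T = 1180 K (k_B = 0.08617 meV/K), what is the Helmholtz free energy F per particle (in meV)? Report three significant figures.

k_BT = 0.08617 × 1180 K = 101.68 meV.
Eᵢ/kT = 0.29406, 2.3112, 3.7274, 4.0126, 5.0551.
Z = Σ e^(−Eᵢ/kT) = e^(−0.29406) + e^(−2.3112) + e^(−3.7274) + e^(−4.0126) + e^(−5.0551) = 0.74523 + 0.099142 + 0.024055 + 0.018086 + 0.0063767 = 0.89289.
F = −kT ln Z = −101.68 × ln(0.89289) = −101.68 × -0.11329 = 11.5 meV.

11.5 meV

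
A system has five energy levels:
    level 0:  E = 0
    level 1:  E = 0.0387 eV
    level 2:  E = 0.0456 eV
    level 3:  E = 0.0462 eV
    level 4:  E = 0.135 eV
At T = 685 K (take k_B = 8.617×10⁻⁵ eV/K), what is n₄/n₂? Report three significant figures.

k_BT = 8.617×10⁻⁵ × 685 K = 0.059026 eV.
n₄/n₂ = exp[−(E₄−E₂)/kT] = exp(−(0.0894 eV)/(0.059026 eV)) = exp(-1.5146) = 0.220.

0.220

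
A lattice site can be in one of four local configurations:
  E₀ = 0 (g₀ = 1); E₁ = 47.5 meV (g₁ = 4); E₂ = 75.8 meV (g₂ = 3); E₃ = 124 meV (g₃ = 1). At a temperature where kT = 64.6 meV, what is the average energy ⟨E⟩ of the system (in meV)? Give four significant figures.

Eᵢ/kT = 0, 0.735294, 1.17337, 1.91950.
Z = Σ gᵢe^(−Eᵢ/kT) = 1·e^(−0) + 4·e^(−0.735294) + 3·e^(−1.17337) + 1·e^(−1.91950) = 1.00000 + 1.91746 + 0.927968 + 0.146680 = 3.99211.
⟨E⟩ = Σ Eᵢ gᵢe^(−Eᵢ/kT) / Z = (0·1.00000 + 47.5·1.91746 + 75.8·0.927968 + 124·0.146680) / 3.99211 = 44.99 meV.

44.99 meV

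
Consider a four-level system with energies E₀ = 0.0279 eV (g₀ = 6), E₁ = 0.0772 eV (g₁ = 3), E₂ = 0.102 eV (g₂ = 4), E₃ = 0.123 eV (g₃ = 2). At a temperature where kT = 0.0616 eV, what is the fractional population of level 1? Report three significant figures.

Eᵢ/kT = 0.45292, 1.2532, 1.6558, 1.9968.
Z = Σ gᵢe^(−Eᵢ/kT) = 6·e^(−0.45292) + 3·e^(−1.2532) + 4·e^(−1.6558) + 2·e^(−1.9968) = 3.8146 + 0.85677 + 0.76376 + 0.27154 = 5.7067.
P₁ = g₁ e^(−E₁/kT) / Z = 0.85677/5.7067 = 0.150.

0.150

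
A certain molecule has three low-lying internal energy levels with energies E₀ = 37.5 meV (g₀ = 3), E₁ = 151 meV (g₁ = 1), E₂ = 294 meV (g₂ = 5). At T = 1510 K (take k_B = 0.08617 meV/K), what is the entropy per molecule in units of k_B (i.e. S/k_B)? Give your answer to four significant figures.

1.837

k_BT = 0.08617 × 1510 K = 130.117 meV.
Eᵢ/kT = 0.288202, 1.16049, 2.25950.
Z = Σ gᵢe^(−Eᵢ/kT) = 3·e^(−0.288202) + 1·e^(−1.16049) + 5·e^(−2.25950) = 2.24883 + 0.313333 + 0.522013 = 3.08418.
⟨E⟩ = Σ EᵢPᵢ = 92.4447 meV.
S/k_B = ln Z + ⟨E⟩/kT = ln(3.08418) + 92.4447/130.117 = 1.12629 + 0.710474 = 1.837.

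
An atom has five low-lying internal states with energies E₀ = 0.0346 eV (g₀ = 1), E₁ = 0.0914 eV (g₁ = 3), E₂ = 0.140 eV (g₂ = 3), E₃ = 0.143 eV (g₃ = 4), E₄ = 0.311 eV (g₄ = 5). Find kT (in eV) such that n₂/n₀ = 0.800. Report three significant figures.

0.0797 eV

n₂/n₀ = (g₂/g₀) exp[−(E₂−E₀)/kT] = 0.800.
⇒ (E₂−E₀)/kT = ln((3/1)/0.800) = ln(3.7500) = 1.3218.
kT = 0.1054 eV / 1.3218 = 0.0797 eV.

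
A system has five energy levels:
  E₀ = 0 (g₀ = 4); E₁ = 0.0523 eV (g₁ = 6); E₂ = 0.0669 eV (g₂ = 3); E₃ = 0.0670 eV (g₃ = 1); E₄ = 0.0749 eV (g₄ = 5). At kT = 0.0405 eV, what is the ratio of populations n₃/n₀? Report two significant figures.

n₃/n₀ = (g₃/g₀) exp[−(E₃−E₀)/kT] = (1/4) × exp(−(0.0670 eV)/(0.0405 eV)) = (1/4) × exp(-1.654) = 0.048.

0.048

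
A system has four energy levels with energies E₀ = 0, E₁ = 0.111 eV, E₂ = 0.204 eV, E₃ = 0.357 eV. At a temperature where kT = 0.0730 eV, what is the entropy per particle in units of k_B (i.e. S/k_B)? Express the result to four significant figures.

0.6720

Eᵢ/kT = 0, 1.52055, 2.79452, 4.89041.
Z = Σ e^(−Eᵢ/kT) = e^(−0) + e^(−1.52055) + e^(−2.79452) + e^(−4.89041) = 1.00000 + 0.218592 + 0.0611442 + 0.00751834 = 1.28725.
⟨E⟩ = Σ EᵢPᵢ = 0.0306243 eV.
S/k_B = ln Z + ⟨E⟩/kT = ln(1.28725) + 0.0306243/0.0730 = 0.252508 + 0.419511 = 0.6720.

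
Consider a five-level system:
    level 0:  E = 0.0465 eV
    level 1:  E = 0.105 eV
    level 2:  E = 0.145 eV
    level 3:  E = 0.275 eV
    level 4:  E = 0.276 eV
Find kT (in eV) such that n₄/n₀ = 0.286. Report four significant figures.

0.1833 eV

n₄/n₀ = exp[−(E₄−E₀)/kT] = 0.286.
⇒ (E₄−E₀)/kT = ln(1/0.286) = ln(3.49650) = 1.25176.
kT = 0.2295 eV / 1.25176 = 0.1833 eV.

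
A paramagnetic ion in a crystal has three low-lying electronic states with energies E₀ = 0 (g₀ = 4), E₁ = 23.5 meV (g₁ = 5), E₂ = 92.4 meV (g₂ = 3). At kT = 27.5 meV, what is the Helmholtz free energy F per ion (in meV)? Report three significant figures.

-50.3 meV

Eᵢ/kT = 0, 0.85455, 3.3600.
Z = Σ gᵢe^(−Eᵢ/kT) = 4·e^(−0) + 5·e^(−0.85455) + 3·e^(−3.3600) = 4.0000 + 2.1274 + 0.10421 = 6.2316.
F = −kT ln Z = −27.5 × ln(6.2316) = −27.5 × 1.8296 = -50.3 meV.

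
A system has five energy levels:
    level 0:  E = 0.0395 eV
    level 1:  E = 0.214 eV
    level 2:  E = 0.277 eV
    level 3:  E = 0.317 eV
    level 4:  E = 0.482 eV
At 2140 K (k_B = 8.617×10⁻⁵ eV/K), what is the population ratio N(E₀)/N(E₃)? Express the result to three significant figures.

k_BT = 8.617×10⁻⁵ × 2140 K = 0.18440 eV.
n₀/n₃ = exp[−(E₀−E₃)/kT] = exp(−(-0.2775 eV)/(0.18440 eV)) = exp(1.5049) = 4.50.

4.50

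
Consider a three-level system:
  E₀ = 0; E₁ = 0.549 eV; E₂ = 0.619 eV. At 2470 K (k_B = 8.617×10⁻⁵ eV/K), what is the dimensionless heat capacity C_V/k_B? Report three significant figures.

0.756

k_BT = 8.617×10⁻⁵ × 2470 K = 0.21284 eV.
Eᵢ/kT = 0, 2.5794, 2.9083.
Z = Σ e^(−Eᵢ/kT) = e^(−0) + e^(−2.5794) + e^(−2.9083) = 1.0000 + 0.075819 + 0.054568 = 1.1304.
⟨E⟩ = 0.066704 eV, ⟨E²⟩ = 0.038712 eV².
C_V/k_B = (⟨E²⟩ − ⟨E⟩²)/(kT)² = (0.038712 − 0.0044494)/0.045301 = 0.756.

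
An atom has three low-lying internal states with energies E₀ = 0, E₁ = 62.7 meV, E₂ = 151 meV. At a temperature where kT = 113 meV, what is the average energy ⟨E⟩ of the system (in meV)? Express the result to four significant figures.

Eᵢ/kT = 0, 0.554867, 1.33628.
Z = Σ e^(−Eᵢ/kT) = e^(−0) + e^(−0.554867) + e^(−1.33628) = 1.00000 + 0.574149 + 0.262822 = 1.83697.
⟨E⟩ = Σ Eᵢ e^(−Eᵢ/kT) / Z = (0·1.00000 + 62.7·0.574149 + 151·0.262822) / 1.83697 = 41.20 meV.

41.20 meV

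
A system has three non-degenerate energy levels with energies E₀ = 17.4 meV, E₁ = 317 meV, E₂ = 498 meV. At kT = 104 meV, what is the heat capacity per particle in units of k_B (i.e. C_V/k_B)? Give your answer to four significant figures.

0.5961

Eᵢ/kT = 0.167308, 3.04808, 4.78846.
Z = Σ e^(−Eᵢ/kT) = e^(−0.167308) + e^(−3.04808) + e^(−4.78846) = 0.845939 + 0.0474499 + 0.00832527 = 0.901714.
⟨E⟩ = 37.6028 meV, ⟨E²⟩ = 7861.71 meV².
C_V/k_B = (⟨E²⟩ − ⟨E⟩²)/(kT)² = (7861.71 − 1413.97)/10816.0 = 0.5961.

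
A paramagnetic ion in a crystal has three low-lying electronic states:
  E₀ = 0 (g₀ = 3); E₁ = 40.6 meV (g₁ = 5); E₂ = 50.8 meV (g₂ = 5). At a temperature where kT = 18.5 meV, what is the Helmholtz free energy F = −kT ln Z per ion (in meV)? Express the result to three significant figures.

-25.1 meV

Eᵢ/kT = 0, 2.1946, 2.7459.
Z = Σ gᵢe^(−Eᵢ/kT) = 3·e^(−0) + 5·e^(−2.1946) + 5·e^(−2.7459) = 3.0000 + 0.55702 + 0.32095 = 3.8780.
F = −kT ln Z = −18.5 × ln(3.8780) = −18.5 × 1.3553 = -25.1 meV.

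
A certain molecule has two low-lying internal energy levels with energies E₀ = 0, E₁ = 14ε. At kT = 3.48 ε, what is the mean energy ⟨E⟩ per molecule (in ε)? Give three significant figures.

Eᵢ/kT = 0, 4.0230.
Z = Σ e^(−Eᵢ/kT) = e^(−0) + e^(−4.0230) = 1.0000 + 0.017899 = 1.0179.
⟨E⟩ = Σ Eᵢ e^(−Eᵢ/kT) / Z = (0·1.0000 + 14·0.017899) / 1.0179 = 0.246 ε.

0.246 ε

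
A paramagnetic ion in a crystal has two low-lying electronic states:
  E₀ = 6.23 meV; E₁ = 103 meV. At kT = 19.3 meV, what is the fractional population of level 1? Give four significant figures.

Eᵢ/kT = 0.322798, 5.33679.
Z = Σ e^(−Eᵢ/kT) = e^(−0.322798) + e^(−5.33679) = 0.724120 + 0.00481129 = 0.728931.
P₁ = e^(−E₁/kT) / Z = 0.00481129/0.728931 = 0.006600.

0.006600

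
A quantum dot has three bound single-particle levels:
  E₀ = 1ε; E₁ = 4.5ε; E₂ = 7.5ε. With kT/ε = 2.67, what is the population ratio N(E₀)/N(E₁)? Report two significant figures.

3.7

n₀/n₁ = exp[−(E₀−E₁)/kT] = exp(−(-3.5ε)/(2.67ε)) = exp(1.311) = 3.7.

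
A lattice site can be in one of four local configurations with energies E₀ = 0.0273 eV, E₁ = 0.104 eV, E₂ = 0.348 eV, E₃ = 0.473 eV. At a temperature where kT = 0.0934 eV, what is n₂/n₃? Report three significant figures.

3.81

n₂/n₃ = exp[−(E₂−E₃)/kT] = exp(−(-0.125 eV)/(0.0934 eV)) = exp(1.3383) = 3.81.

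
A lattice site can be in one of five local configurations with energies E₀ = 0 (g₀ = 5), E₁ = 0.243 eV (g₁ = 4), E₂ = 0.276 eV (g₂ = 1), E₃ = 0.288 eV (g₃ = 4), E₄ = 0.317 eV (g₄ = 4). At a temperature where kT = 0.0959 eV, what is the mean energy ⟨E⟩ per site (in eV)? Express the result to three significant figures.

Eᵢ/kT = 0, 2.5339, 2.8780, 3.0031, 3.3055.
Z = Σ gᵢe^(−Eᵢ/kT) = 5·e^(−0) + 4·e^(−2.5339) + 1·e^(−2.8780) + 4·e^(−3.0031) + 4·e^(−3.3055) = 5.0000 + 0.31740 + 0.056247 + 0.19853 + 0.14672 = 5.7189.
⟨E⟩ = Σ Eᵢ gᵢe^(−Eᵢ/kT) / Z = (0·5.0000 + 0.243·0.31740 + 0.276·0.056247 + 0.288·0.19853 + 0.317·0.14672) / 5.7189 = 0.0343 eV.

0.0343 eV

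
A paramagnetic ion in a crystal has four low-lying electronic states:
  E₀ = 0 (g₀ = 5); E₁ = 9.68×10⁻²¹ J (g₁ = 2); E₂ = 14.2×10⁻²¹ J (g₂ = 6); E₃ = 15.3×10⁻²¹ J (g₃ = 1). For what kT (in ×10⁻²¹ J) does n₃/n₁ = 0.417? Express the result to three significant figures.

31.0 ×10⁻²¹ J

n₃/n₁ = (g₃/g₁) exp[−(E₃−E₁)/kT] = 0.417.
⇒ (E₃−E₁)/kT = ln((1/2)/0.417) = ln(1.1990) = 0.18149.
kT = 5.62 ×10⁻²¹ J / 0.18149 = 31.0 ×10⁻²¹ J.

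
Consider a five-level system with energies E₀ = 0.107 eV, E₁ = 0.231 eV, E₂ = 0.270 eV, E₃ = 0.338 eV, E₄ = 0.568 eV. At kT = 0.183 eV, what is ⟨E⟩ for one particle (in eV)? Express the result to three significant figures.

Eᵢ/kT = 0.58470, 1.2623, 1.4754, 1.8470, 3.1038.
Z = Σ e^(−Eᵢ/kT) = e^(−0.58470) + e^(−1.2623) + e^(−1.4754) + e^(−1.8470) + e^(−3.1038) = 0.55727 + 0.28300 + 0.22869 + 0.15771 + 0.044878 = 1.2715.
⟨E⟩ = Σ Eᵢ e^(−Eᵢ/kT) / Z = (0.107·0.55727 + 0.231·0.28300 + 0.270·0.22869 + 0.338·0.15771 + 0.568·0.044878) / 1.2715 = 0.209 eV.

0.209 eV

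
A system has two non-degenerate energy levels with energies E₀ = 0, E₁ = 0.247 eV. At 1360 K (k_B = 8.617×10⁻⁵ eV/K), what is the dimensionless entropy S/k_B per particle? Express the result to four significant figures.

k_BT = 8.617×10⁻⁵ × 1360 K = 0.117191 eV.
Eᵢ/kT = 0, 2.10767.
Z = Σ e^(−Eᵢ/kT) = e^(−0) + e^(−2.10767) = 1.00000 + 0.121521 = 1.12152.
⟨E⟩ = Σ EᵢPᵢ = 0.0267634 eV.
S/k_B = ln Z + ⟨E⟩/kT = ln(1.12152) + 0.0267634/0.117191 = 0.114685 + 0.228374 = 0.3431.

0.3431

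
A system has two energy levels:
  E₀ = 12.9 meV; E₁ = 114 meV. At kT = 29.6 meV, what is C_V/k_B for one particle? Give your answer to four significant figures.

0.3593

Eᵢ/kT = 0.435811, 3.85135.
Z = Σ e^(−Eᵢ/kT) = e^(−0.435811) + e^(−3.85135) = 0.646740 + 0.0212510 = 0.667991.
⟨E⟩ = 16.1163 meV, ⟨E²⟩ = 574.562 meV².
C_V/k_B = (⟨E²⟩ − ⟨E⟩²)/(kT)² = (574.562 − 259.735)/876.160 = 0.3593.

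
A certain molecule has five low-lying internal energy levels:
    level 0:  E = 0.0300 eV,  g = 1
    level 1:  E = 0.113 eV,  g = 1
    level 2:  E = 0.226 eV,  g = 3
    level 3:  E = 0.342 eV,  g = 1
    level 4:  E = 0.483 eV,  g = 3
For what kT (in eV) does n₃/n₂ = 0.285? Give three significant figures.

0.740 eV

n₃/n₂ = (g₃/g₂) exp[−(E₃−E₂)/kT] = 0.285.
⇒ (E₃−E₂)/kT = ln((1/3)/0.285) = ln(1.1696) = 0.15666.
kT = 0.116 eV / 0.15666 = 0.740 eV.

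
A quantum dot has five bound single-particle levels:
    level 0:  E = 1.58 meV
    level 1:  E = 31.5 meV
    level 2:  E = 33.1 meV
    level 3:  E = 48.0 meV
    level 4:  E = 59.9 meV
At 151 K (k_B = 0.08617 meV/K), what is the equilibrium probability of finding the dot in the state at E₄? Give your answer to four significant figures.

k_BT = 0.08617 × 151 K = 13.0117 meV.
Eᵢ/kT = 0.121429, 2.42090, 2.54386, 3.68899, 4.60355.
Z = Σ e^(−Eᵢ/kT) = e^(−0.121429) + e^(−2.42090) + e^(−2.54386) + e^(−3.68899) + e^(−4.60355) = 0.885654 + 0.0888416 + 0.0785626 + 0.0249972 + 0.0100162 = 1.08807.
P₄ = e^(−E₄/kT) / Z = 0.0100162/1.08807 = 0.009205.

0.009205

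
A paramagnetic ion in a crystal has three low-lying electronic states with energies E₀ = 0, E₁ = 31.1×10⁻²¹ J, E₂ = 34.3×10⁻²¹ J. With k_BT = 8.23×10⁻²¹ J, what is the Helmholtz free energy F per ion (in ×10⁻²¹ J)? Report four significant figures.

Eᵢ/kT = 0, 3.77886, 4.16768.
Z = Σ e^(−Eᵢ/kT) = e^(−0) + e^(−3.77886) + e^(−4.16768) = 1.00000 + 0.0228487 + 0.0154882 = 1.03834.
F = −kT ln Z = −8.23 × ln(1.03834) = −8.23 × 0.0376233 = -0.3096 ×10⁻²¹ J.

-0.3096 ×10⁻²¹ J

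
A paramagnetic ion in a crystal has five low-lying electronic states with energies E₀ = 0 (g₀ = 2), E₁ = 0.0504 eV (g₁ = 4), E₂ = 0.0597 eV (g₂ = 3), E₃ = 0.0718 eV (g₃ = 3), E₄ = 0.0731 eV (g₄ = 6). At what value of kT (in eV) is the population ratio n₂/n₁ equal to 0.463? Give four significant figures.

0.01928 eV

n₂/n₁ = (g₂/g₁) exp[−(E₂−E₁)/kT] = 0.463.
⇒ (E₂−E₁)/kT = ln((3/4)/0.463) = ln(1.61987) = 0.482346.
kT = 0.0093 eV / 0.482346 = 0.01928 eV.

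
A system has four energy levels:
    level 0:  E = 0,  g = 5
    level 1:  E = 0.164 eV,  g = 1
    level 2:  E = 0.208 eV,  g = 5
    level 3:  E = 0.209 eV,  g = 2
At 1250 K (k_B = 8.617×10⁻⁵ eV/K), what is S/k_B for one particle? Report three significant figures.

k_BT = 8.617×10⁻⁵ × 1250 K = 0.10771 eV.
Eᵢ/kT = 0, 1.5226, 1.9311, 1.9404.
Z = Σ gᵢe^(−Eᵢ/kT) = 5·e^(−0) + 1·e^(−1.5226) + 5·e^(−1.9311) + 2·e^(−1.9404) = 5.0000 + 0.21814 + 0.72494 + 0.28729 = 6.2304.
⟨E⟩ = Σ EᵢPᵢ = 0.039581 eV.
S/k_B = ln Z + ⟨E⟩/kT = ln(6.2304) + 0.039581/0.10771 = 1.8294 + 0.36748 = 2.20.

2.20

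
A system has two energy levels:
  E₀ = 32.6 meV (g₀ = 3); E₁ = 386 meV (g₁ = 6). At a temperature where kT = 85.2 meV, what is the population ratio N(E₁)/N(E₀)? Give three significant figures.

0.0316

n₁/n₀ = (g₁/g₀) exp[−(E₁−E₀)/kT] = (6/3) × exp(−(353.4 meV)/(85.2 meV)) = (6/3) × exp(-4.1479) = 0.0316.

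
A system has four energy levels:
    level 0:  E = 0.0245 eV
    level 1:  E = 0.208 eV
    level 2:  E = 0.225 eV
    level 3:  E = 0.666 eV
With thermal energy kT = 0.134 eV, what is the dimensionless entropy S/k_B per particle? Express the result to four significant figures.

0.8830

Eᵢ/kT = 0.182836, 1.55224, 1.67910, 4.97015.
Z = Σ e^(−Eᵢ/kT) = e^(−0.182836) + e^(−1.55224) + e^(−1.67910) + e^(−4.97015) = 0.832905 + 0.211773 + 0.186542 + 0.00694211 = 1.23816.
⟨E⟩ = Σ EᵢPᵢ = 0.0896898 eV.
S/k_B = ln Z + ⟨E⟩/kT = ln(1.23816) + 0.0896898/0.134 = 0.213626 + 0.669327 = 0.8830.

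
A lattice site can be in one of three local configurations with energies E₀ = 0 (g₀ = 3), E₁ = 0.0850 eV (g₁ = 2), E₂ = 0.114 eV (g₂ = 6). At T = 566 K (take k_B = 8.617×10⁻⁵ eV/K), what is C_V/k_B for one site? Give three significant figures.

k_BT = 8.617×10⁻⁵ × 566 K = 0.048772 eV.
Eᵢ/kT = 0, 1.7428, 2.3374.
Z = Σ gᵢe^(−Eᵢ/kT) = 3·e^(−0) + 2·e^(−1.7428) + 6·e^(−2.3374) = 3.0000 + 0.35006 + 0.57947 = 3.9295.
⟨E⟩ = 0.024383 eV, ⟨E²⟩ = 0.0025601 eV².
C_V/k_B = (⟨E²⟩ − ⟨E⟩²)/(kT)² = (0.0025601 − 0.00059453)/0.0023787 = 0.826.

0.826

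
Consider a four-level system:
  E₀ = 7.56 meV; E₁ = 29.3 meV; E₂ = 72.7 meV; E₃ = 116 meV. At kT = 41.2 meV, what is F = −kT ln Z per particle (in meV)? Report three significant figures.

Eᵢ/kT = 0.18350, 0.71117, 1.7646, 2.8155.
Z = Σ e^(−Eᵢ/kT) = e^(−0.18350) + e^(−0.71117) + e^(−1.7646) + e^(−2.8155) = 0.83235 + 0.49107 + 0.17126 + 0.059875 = 1.5546.
F = −kT ln Z = −41.2 × ln(1.5546) = −41.2 × 0.44122 = -18.2 meV.

-18.2 meV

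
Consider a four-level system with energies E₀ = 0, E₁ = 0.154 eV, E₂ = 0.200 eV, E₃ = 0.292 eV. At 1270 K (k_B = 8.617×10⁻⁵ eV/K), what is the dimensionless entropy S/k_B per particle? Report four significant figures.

k_BT = 8.617×10⁻⁵ × 1270 K = 0.109436 eV.
Eᵢ/kT = 0, 1.40722, 1.82755, 2.66823.
Z = Σ e^(−Eᵢ/kT) = e^(−0) + e^(−1.40722) + e^(−1.82755) + e^(−2.66823) = 1.00000 + 0.244823 + 0.160807 + 0.0693749 = 1.47500.
⟨E⟩ = Σ EᵢPᵢ = 0.0610994 eV.
S/k_B = ln Z + ⟨E⟩/kT = ln(1.47500) + 0.0610994/0.109436 = 0.388658 + 0.558312 = 0.9470.

0.9470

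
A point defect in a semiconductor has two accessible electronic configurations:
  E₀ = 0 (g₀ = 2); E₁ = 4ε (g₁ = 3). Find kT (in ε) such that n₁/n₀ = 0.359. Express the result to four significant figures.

2.797 ε

n₁/n₀ = (g₁/g₀) exp[−(E₁−E₀)/kT] = 0.359.
⇒ (E₁−E₀)/kT = ln((3/2)/0.359) = ln(4.17827) = 1.42990.
kT = 4ε / 1.42990 = 2.797 ε.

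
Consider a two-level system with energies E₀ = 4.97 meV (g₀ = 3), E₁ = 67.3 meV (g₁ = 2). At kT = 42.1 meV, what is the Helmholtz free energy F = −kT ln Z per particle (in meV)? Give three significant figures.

Eᵢ/kT = 0.11805, 1.5986.
Z = Σ gᵢe^(−Eᵢ/kT) = 3·e^(−0.11805) + 2·e^(−1.5986) = 2.6660 + 0.40436 = 3.0704.
F = −kT ln Z = −42.1 × ln(3.0704) = −42.1 × 1.1218 = -47.2 meV.

-47.2 meV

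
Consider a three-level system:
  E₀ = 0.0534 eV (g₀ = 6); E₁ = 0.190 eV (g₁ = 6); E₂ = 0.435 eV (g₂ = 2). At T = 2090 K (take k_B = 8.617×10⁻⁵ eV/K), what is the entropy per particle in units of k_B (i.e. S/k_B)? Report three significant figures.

k_BT = 8.617×10⁻⁵ × 2090 K = 0.18010 eV.
Eᵢ/kT = 0.29650, 1.0550, 2.4153.
Z = Σ gᵢe^(−Eᵢ/kT) = 6·e^(−0.29650) + 6·e^(−1.0550) + 2·e^(−2.4153) = 4.4605 + 2.0892 + 0.17868 = 6.7284.
⟨E⟩ = Σ EᵢPᵢ = 0.10595 eV.
S/k_B = ln Z + ⟨E⟩/kT = ln(6.7284) + 0.10595/0.18010 = 1.9063 + 0.58828 = 2.49.

2.49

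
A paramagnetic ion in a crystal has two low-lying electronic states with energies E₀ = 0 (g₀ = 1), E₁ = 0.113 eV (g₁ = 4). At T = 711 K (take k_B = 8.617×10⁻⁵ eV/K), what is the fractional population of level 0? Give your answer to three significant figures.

0.613

k_BT = 8.617×10⁻⁵ × 711 K = 0.061267 eV.
Eᵢ/kT = 0, 1.8444.
Z = Σ gᵢe^(−Eᵢ/kT) = 1·e^(−0) + 4·e^(−1.8444) = 1.0000 + 0.63248 = 1.6325.
P₀ = g₀ e^(−E₀/kT) / Z = 1.0000/1.6325 = 0.613.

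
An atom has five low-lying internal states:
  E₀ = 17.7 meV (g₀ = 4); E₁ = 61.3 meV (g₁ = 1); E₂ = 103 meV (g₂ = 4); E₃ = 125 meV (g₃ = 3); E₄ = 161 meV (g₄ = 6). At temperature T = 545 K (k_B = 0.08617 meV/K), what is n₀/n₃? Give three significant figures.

13.1

k_BT = 0.08617 × 545 K = 46.963 meV.
n₀/n₃ = (g₀/g₃) exp[−(E₀−E₃)/kT] = (4/3) × exp(−(-107.3 meV)/(46.963 meV)) = (4/3) × exp(2.2848) = 13.1.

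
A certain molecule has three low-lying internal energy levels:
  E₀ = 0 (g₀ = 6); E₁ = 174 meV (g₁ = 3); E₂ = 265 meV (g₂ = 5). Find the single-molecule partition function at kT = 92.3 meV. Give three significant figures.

Z = 6.74

Eᵢ/kT = 0, 1.8852, 2.8711.
Z = Σ gᵢe^(−Eᵢ/kT) = 6·e^(−0) + 3·e^(−1.8852) + 5·e^(−2.8711) = 6.0000 + 0.45540 + 0.28318 = 6.7386.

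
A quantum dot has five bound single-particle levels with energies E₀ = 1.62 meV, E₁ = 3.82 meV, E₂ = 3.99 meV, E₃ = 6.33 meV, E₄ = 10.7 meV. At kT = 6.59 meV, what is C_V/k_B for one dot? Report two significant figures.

0.14

Eᵢ/kT = 0.2458, 0.5797, 0.6055, 0.9605, 1.624.
Z = Σ e^(−Eᵢ/kT) = e^(−0.2458) + e^(−0.5797) + e^(−0.6055) + e^(−0.9605) + e^(−1.624) = 0.7821 + 0.5601 + 0.5458 + 0.3827 + 0.1971 = 2.468.
⟨E⟩ = 4.099 meV, ⟨E²⟩ = 23.02 meV².
C_V/k_B = (⟨E²⟩ − ⟨E⟩²)/(kT)² = (23.02 − 16.80)/43.43 = 0.14.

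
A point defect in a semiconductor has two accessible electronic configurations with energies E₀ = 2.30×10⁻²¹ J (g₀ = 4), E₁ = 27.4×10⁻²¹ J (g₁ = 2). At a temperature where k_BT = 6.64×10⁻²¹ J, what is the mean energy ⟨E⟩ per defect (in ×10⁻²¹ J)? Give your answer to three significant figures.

2.58 ×10⁻²¹ J

Eᵢ/kT = 0.34639, 4.1265.
Z = Σ gᵢe^(−Eᵢ/kT) = 4·e^(−0.34639) + 2·e^(−4.1265) = 2.8289 + 0.032279 = 2.8612.
⟨E⟩ = Σ Eᵢ gᵢe^(−Eᵢ/kT) / Z = (2.30·2.8289 + 27.4·0.032279) / 2.8612 = 2.58 ×10⁻²¹ J.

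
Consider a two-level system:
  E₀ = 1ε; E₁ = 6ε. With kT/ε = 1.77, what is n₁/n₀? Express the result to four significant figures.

n₁/n₀ = exp[−(E₁−E₀)/kT] = exp(−(5ε)/(1.77ε)) = exp(-2.82486) = 0.05932.

0.05932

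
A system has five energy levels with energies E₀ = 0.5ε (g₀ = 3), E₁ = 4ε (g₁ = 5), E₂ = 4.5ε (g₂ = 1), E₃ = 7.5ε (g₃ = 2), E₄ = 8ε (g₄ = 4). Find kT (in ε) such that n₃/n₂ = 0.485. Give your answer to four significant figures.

n₃/n₂ = (g₃/g₂) exp[−(E₃−E₂)/kT] = 0.485.
⇒ (E₃−E₂)/kT = ln((2/1)/0.485) = ln(4.12371) = 1.41675.
kT = 3.0ε / 1.41675 = 2.118 ε.

2.118 ε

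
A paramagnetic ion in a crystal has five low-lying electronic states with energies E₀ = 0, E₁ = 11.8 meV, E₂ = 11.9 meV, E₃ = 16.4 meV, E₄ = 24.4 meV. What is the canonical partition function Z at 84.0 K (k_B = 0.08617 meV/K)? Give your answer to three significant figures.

Z = 1.53

k_BT = 0.08617 × 84.0 K = 7.2383 meV.
Eᵢ/kT = 0, 1.6302, 1.6440, 2.2657, 3.3710.
Z = Σ e^(−Eᵢ/kT) = e^(−0) + e^(−1.6302) + e^(−1.6440) + e^(−2.2657) + e^(−3.3710) = 1.0000 + 0.19589 + 0.19321 + 0.10376 + 0.034355 = 1.5272.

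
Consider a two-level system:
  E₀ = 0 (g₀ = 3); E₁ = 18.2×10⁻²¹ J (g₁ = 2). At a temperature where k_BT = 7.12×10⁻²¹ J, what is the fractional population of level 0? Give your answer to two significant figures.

0.95

Eᵢ/kT = 0, 2.556.
Z = Σ gᵢe^(−Eᵢ/kT) = 3·e^(−0) + 2·e^(−2.556) = 3.000 + 0.1552 = 3.155.
P₀ = g₀ e^(−E₀/kT) / Z = 3.000/3.155 = 0.95.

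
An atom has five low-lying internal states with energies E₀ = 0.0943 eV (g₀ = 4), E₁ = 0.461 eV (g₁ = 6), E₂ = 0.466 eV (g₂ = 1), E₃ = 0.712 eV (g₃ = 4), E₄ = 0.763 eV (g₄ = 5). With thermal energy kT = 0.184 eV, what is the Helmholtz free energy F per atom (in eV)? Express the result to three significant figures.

-0.210 eV

Eᵢ/kT = 0.51250, 2.5054, 2.5326, 3.8696, 4.1467.
Z = Σ gᵢe^(−Eᵢ/kT) = 4·e^(−0.51250) + 6·e^(−2.5054) + 1·e^(−2.5326) + 4·e^(−3.8696) + 5·e^(−4.1467) = 2.3960 + 0.48986 + 0.079452 + 0.083467 + 0.079083 = 3.1279.
F = −kT ln Z = −0.184 × ln(3.1279) = −0.184 × 1.1404 = -0.210 eV.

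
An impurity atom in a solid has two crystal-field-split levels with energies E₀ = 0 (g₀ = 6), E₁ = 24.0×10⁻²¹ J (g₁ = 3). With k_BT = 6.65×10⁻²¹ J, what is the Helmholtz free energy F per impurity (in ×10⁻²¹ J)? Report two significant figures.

-12 ×10⁻²¹ J

Eᵢ/kT = 0, 3.609.
Z = Σ gᵢe^(−Eᵢ/kT) = 6·e^(−0) + 3·e^(−3.609) = 6.000 + 0.08124 = 6.081.
F = −kT ln Z = −6.65 × ln(6.081) = −6.65 × 1.805 = -12 ×10⁻²¹ J.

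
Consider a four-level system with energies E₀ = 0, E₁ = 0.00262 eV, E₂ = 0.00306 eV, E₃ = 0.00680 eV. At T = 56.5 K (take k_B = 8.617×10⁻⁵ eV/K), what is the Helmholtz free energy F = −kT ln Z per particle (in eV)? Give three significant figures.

-0.00419 eV

k_BT = 8.617×10⁻⁵ × 56.5 K = 0.0048686 eV.
Eᵢ/kT = 0, 0.53814, 0.62852, 1.3967.
Z = Σ e^(−Eᵢ/kT) = e^(−0) + e^(−0.53814) + e^(−0.62852) + e^(−1.3967) = 1.0000 + 0.58383 + 0.53338 + 0.24741 = 2.3646.
F = −kT ln Z = −0.0048686 × ln(2.3646) = −0.0048686 × 0.86061 = -0.00419 eV.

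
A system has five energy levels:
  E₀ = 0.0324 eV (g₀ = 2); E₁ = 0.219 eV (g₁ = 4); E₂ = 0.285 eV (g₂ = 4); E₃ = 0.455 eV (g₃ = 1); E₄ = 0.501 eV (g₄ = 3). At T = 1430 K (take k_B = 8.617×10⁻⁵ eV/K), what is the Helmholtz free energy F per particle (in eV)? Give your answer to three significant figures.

-0.122 eV

k_BT = 8.617×10⁻⁵ × 1430 K = 0.12322 eV.
Eᵢ/kT = 0.26294, 1.7773, 2.3129, 3.6926, 4.0659.
Z = Σ gᵢe^(−Eᵢ/kT) = 2·e^(−0.26294) + 4·e^(−1.7773) + 4·e^(−2.3129) + 1·e^(−3.6926) + 3·e^(−4.0659) = 1.5376 + 0.67638 + 0.39590 + 0.024907 + 0.051443 = 2.6862.
F = −kT ln Z = −0.12322 × ln(2.6862) = −0.12322 × 0.98813 = -0.122 eV.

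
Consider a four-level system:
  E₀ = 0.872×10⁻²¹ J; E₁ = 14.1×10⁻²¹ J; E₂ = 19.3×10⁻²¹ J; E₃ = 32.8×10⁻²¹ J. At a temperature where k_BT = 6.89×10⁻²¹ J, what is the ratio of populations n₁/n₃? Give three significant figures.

n₁/n₃ = exp[−(E₁−E₃)/kT] = exp(−(-18.7 ×10⁻²¹ J)/(6.89 ×10⁻²¹ J)) = exp(2.7141) = 15.1.

15.1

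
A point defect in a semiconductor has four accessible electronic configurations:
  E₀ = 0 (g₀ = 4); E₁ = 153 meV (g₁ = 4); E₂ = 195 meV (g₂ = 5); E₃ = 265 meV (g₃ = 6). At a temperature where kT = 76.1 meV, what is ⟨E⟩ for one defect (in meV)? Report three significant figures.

40.4 meV

Eᵢ/kT = 0, 2.0105, 2.5624, 3.4823.
Z = Σ gᵢe^(−Eᵢ/kT) = 4·e^(−0) + 4·e^(−2.0105) + 5·e^(−2.5624) + 6·e^(−3.4823) = 4.0000 + 0.53569 + 0.38560 + 0.18442 = 5.1057.
⟨E⟩ = Σ Eᵢ gᵢe^(−Eᵢ/kT) / Z = (0·4.0000 + 153·0.53569 + 195·0.38560 + 265·0.18442) / 5.1057 = 40.4 meV.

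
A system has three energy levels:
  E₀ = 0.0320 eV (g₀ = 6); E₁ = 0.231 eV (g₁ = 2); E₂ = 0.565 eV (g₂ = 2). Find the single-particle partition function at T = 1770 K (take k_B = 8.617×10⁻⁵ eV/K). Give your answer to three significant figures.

k_BT = 8.617×10⁻⁵ × 1770 K = 0.15252 eV.
Eᵢ/kT = 0.20981, 1.5146, 3.7044.
Z = Σ gᵢe^(−Eᵢ/kT) = 6·e^(−0.20981) + 2·e^(−1.5146) + 2·e^(−3.7044) = 4.8644 + 0.43979 + 0.049230 = 5.3534.

Z = 5.35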